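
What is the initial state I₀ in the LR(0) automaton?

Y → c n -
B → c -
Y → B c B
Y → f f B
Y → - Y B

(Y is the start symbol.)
First, augment the grammar with Y' → Y
I₀ = CLOSURE({ [Y' → . Y] }):
  [Y' → . Y] has the dot before Y: add [Y → . c n -], [Y → . B c B], [Y → . f f B], [Y → . - Y B]
  [Y → . B c B] has the dot before B: add [B → . c -]
No further items can be added.

I₀ = { [B → . c -], [Y → . - Y B], [Y → . B c B], [Y → . c n -], [Y → . f f B], [Y' → . Y] }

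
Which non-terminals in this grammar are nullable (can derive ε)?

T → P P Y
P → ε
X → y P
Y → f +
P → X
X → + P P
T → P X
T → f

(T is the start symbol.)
{ 'P' }

A non-terminal is nullable if it can derive ε (the empty string): either it has an ε-production, or it has a production whose right-hand side consists entirely of nullable non-terminals.

ε-productions: P → ε
So P is immediately nullable.
No further non-terminal can be added: every production for the remaining non-terminals contains a terminal or a non-nullable non-terminal.
Nullable = { 'P' }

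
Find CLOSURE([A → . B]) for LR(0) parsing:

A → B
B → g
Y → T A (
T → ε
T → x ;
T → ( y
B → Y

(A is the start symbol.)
Start with: [A → . B]
  [A → . B] has the dot before B: add [B → . g], [B → . Y]
  [B → . Y] has the dot before Y: add [Y → . T A (]
  [Y → . T A (] has the dot before T: add [T → .], [T → . x ;], [T → . ( y]
No further items can be added.

CLOSURE = { [A → . B], [B → . Y], [B → . g], [T → . ( y], [T → . x ;], [T → .], [Y → . T A (] }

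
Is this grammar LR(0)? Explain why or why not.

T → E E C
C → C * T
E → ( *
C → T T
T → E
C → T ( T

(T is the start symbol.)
No. Shift-reduce conflict between [T → E .] and [E → . ( *]

Augment with T' → T and build the canonical LR(0) collection (I0 = CLOSURE({[T' → . T]}), then GOTO on every symbol after a dot until no new states appear). It has 13 states:
  I0: { [E → . ( *], [T → . E E C], [T → . E], [T' → . T] }  — shift
  I1: { [E → ( . *] }  — shift
  I2: { [E → . ( *], [T → E . E C], [T → E .] }  — shift, reduce
  I3: { [T' → T .] }  — accept
  I4: { [C → . C * T], [C → . T ( T], [C → . T T], [E → . ( *], [T → . E E C], [T → . E], [T → E E . C] }  — shift
  I5: { [C → C . * T], [T → E E C .] }  — shift, reduce
  I6: { [C → T . ( T], [C → T . T], [E → . ( *], [T → . E E C], [T → . E] }  — shift
  I7: { [C → T ( . T], [E → ( . *], [E → . ( *], [T → . E E C], [T → . E] }  — shift
  I8: { [C → T T .] }  — reduce
  I9: { [E → ( * .] }  — reduce
  I10: { [C → T ( T .] }  — reduce
  I11: { [C → C * . T], [E → . ( *], [T → . E E C], [T → . E] }  — shift
  I12: { [C → C * T .] }  — reduce

Conflict in state I2:
  Shift-reduce conflict between [T → E .] and [E → . ( *]
So the grammar is NOT LR(0).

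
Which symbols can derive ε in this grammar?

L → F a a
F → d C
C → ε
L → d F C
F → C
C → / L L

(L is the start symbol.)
{ 'C', 'F' }

A non-terminal is nullable if it can derive ε (the empty string): either it has an ε-production, or it has a production whose right-hand side consists entirely of nullable non-terminals.

ε-productions: C → ε
So C is immediately nullable.
F → C: every symbol on the right is nullable, so F is nullable too.
No further non-terminal can be added: every production for the remaining non-terminals contains a terminal or a non-nullable non-terminal.
Nullable = { 'C', 'F' }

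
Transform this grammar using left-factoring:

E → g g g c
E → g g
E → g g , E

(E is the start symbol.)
Left-factoring transforms A → αβ₁ | αβ₂ into A → αA' and A' → β₁ | β₂
(α is the longest common prefix among the alternatives). Repeat until
no nonterminal has two alternatives with a common prefix.

Round 1: E has alternatives sharing prefix 'g g'. Introduce E': E → g g E'
  Add: E' → g c
  Add: E' → ε
  Add: E' → , E

No remaining common prefixes — done.

Resulting grammar:
E → g g E'
E' → g c
E' → ε
E' → , E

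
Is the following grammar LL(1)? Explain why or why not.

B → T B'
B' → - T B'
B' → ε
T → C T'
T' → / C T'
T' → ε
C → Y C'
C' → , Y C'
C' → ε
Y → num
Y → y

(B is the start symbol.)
Yes, the grammar is LL(1).

Relevant sets:
  FOLLOW(B') = { $ }
  FOLLOW(T') = { $, '-' }
  FOLLOW(C') = { $, '-', '/' }

For B':
  PREDICT(B' → '-' T B') = { '-' }
  PREDICT(B' → ε) = { $ }
For T':
  PREDICT(T' → '/' C T') = { '/' }
  PREDICT(T' → ε) = { $, '-' }
For C':
  PREDICT(C' → ',' Y C') = { ',' }
  PREDICT(C' → ε) = { $, '-', '/' }
For Y:
  PREDICT(Y → num) = { 'num' }
  PREDICT(Y → y) = { 'y' }
B, T, C have a single production, so nothing to check there.

All predict sets are disjoint. The grammar IS LL(1).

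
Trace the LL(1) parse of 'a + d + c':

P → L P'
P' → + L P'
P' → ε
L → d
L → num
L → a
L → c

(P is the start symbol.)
Stack is shown with the top on the left.

Stack     Input        Action
-----------------------------
P $       a + d + c $  output P → L P'
L P' $    a + d + c $  output L → a
a P' $    a + d + c $  match 'a'
P' $      + d + c $    output P' → + L P'
+ L P' $  + d + c $    match '+'
L P' $    d + c $      output L → d
d P' $    d + c $      match 'd'
P' $      + c $        output P' → + L P'
+ L P' $  + c $        match '+'
L P' $    c $          output L → c
c P' $    c $          match 'c'
P' $      $            output P' → ε
$         $            accept

The string is accepted.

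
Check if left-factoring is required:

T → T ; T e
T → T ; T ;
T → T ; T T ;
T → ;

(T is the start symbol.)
Yes, T has productions with common prefix 'T ; T'

Left-factoring is needed when two productions for the same non-terminal
share a common prefix on the right-hand side.

Productions for T:
  T → T ; T e
  T → T ; T ;
  T → T ; T T ;
  T → ;

Found common prefix 'T ; T' in productions for T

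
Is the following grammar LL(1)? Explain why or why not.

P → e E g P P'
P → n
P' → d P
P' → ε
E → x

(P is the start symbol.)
No. Predict set conflict for P': { 'd' }

Relevant sets:
  FOLLOW(P') = { $, 'd' }

For P:
  PREDICT(P → e E g P P') = { 'e' }
  PREDICT(P → n) = { 'n' }
For P':
  PREDICT(P' → d P) = { 'd' }
  PREDICT(P' → ε) = { $, 'd' }
E has a single production, so nothing to check there.

Conflict found: Predict set conflict for P': { 'd' }
The grammar is NOT LL(1).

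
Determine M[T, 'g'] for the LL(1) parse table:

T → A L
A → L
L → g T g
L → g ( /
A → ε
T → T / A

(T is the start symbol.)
To find M[T, 'g'], we find productions for T where 'g' is in the predict set (PREDICT(N → α) = (FIRST(α) \ {ε}) ∪ (FOLLOW(N) if α ⇒* ε)).

Relevant sets:
  FIRST(A) = { 'g', ε }
  FIRST(L) = { 'g' }
  FIRST(T) = { 'g' }

T → A L: PREDICT = { 'g' }
  'g' is in predict set, so this production goes in M[T, 'g']
T → T / A: PREDICT = { 'g' }
  'g' is in predict set, so this production goes in M[T, 'g']

M[T, 'g'] = T → A L, T → T / A  (a multiply-defined cell — the grammar is not LL(1))

Answer: T → A L, T → T / A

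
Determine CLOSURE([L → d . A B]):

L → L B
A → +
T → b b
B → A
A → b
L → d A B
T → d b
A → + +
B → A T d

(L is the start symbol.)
Start with: [L → d . A B]
  [L → d . A B] has the dot before A: add [A → . +], [A → . b], [A → . + +]
No further items can be added.

CLOSURE = { [A → . + +], [A → . +], [A → . b], [L → d . A B] }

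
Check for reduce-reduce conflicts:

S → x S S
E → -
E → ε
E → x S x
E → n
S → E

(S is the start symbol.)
Yes — I8: [E → .] vs [E → x S x .]

A reduce-reduce conflict occurs when an LR(0) state has two complete items [A → α .] and [B → β .] — both call for a reduction, and with no lookahead the parser cannot choose between them.

Augment with S' → S and build the canonical LR(0) collection (I0 = CLOSURE({[S' → . S]}), then GOTO on every symbol after a dot until no new states appear). It has 9 states:
  I0: { [E → . -], [E → . n], [E → . x S x], [E → .], [S → . E], [S → . x S S], [S' → . S] }  — shift, reduce
  I1: { [E → - .] }  — reduce
  I2: { [S → E .] }  — reduce
  I3: { [S' → S .] }  — accept
  I4: { [E → n .] }  — reduce
  I5: { [E → . -], [E → . n], [E → . x S x], [E → .], [E → x . S x], [S → . E], [S → . x S S], [S → x . S S] }  — shift, reduce
  I6: { [E → . -], [E → . n], [E → . x S x], [E → .], [E → x S . x], [S → . E], [S → . x S S], [S → x S . S] }  — shift, reduce
  I7: { [S → x S S .] }  — reduce
  I8: { [E → . -], [E → . n], [E → . x S x], [E → .], [E → x . S x], [E → x S x .], [S → . E], [S → . x S S], [S → x . S S] }  — shift, 2 reduces

I8 contains complete items [E → .], [E → x S x .] — reduce-reduce conflict.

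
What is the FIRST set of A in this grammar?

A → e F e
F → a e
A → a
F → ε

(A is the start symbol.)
{ 'a', 'e' }

To compute FIRST(A), examine every production with A on the left-hand side, reading each right-hand side left to right until a non-nullable symbol is reached.

From A → e F e:
  - e is a terminal: add 'e' and stop
From A → a:
  - a is a terminal: add 'a' and stop

Collecting: FIRST(A) = { 'a', 'e' }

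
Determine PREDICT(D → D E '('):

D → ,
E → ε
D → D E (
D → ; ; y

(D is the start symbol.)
PREDICT(D → D E '(') = (FIRST(RHS) \ {ε}) ∪ (FOLLOW(D) if ε ∈ FIRST(RHS), i.e. RHS ⇒* ε)
FIRST(D) = { ',', ';' }
FIRST(D E '(') = { ',', ';' }
ε ∉ FIRST(D E '('), so FOLLOW(D) is not added.
PREDICT(D → D E '(') = { ',', ';' }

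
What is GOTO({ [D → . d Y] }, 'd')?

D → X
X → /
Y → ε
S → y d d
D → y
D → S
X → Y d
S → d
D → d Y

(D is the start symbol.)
{ [D → d . Y], [Y → .] }

GOTO(I, 'd') = CLOSURE({ [A → αX.β] : [A → α.Xβ] ∈ I, X = 'd' })

Items with dot before 'd', with the dot advanced:
  [D → . d Y] → [D → d . Y]
Closure of the advanced items:
  [D → d . Y] has the dot before Y: add [Y → .]

GOTO = { [D → d . Y], [Y → .] }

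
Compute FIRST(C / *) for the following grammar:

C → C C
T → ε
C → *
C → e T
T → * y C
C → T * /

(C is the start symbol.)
FIRST sets of the non-terminals involved (from the grammar, by fixed-point iteration):
  FIRST(C) = { '*', 'e' }

To compute FIRST(C / *), process the symbols left to right:
Symbol C is a non-terminal. Add FIRST(C) \ {ε} = { '*', 'e' }
C is not nullable (ε ∉ FIRST(C)), so stop here.
FIRST(C / *) = { '*', 'e' }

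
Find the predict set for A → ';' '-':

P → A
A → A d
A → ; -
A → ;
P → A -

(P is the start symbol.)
{ ';' }

PREDICT(A → ';' '-') = (FIRST(RHS) \ {ε}) ∪ (FOLLOW(A) if ε ∈ FIRST(RHS), i.e. RHS ⇒* ε)
FIRST(';' '-') = { ';' }
ε ∉ FIRST(';' '-'), so FOLLOW(A) is not added.
PREDICT(A → ';' '-') = { ';' }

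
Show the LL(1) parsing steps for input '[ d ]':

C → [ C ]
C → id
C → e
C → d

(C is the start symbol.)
LL(1) parsing maintains a stack (initially the start symbol over $) and the input. At each step: if the stack top is a terminal, match it against the current input token; if it is a non-terminal N, replace it with the RHS of M[N, lookahead] (the unique production whose predict set contains the lookahead).

Stack is shown with the top on the left.

Stack    Input    Action
------------------------
C $      [ d ] $  output C → [ C ]
[ C ] $  [ d ] $  match '['
C ] $    d ] $    output C → d
d ] $    d ] $    match 'd'
] $      ] $      match ']'
$        $        accept

The string is accepted.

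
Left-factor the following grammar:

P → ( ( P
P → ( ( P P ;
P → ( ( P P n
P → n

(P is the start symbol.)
Left-factoring transforms A → αβ₁ | αβ₂ into A → αA' and A' → β₁ | β₂
(α is the longest common prefix among the alternatives). Repeat until
no nonterminal has two alternatives with a common prefix.

Round 1: P has alternatives sharing prefix '( ( P'. Introduce P': P → ( ( P P'
  Add: P' → ε
  Add: P' → P ;
  Add: P' → P n

Round 2: P' has alternatives sharing prefix 'P'. Introduce P'': P' → P P''
  Add: P'' → ;
  Add: P'' → n

No remaining common prefixes — done.

Resulting grammar:
P → ( ( P P'
P' → ε
P' → P P''
P'' → ;
P'' → n
P → n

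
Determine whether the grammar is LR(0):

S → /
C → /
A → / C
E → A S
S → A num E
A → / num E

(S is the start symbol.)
A grammar is LR(0) if no state in the canonical LR(0) collection has:
  - both a shift item (dot before a terminal) and a complete item (shift-reduce conflict), or
  - two or more complete items (reduce-reduce conflict; the accept item [S' → S .] counts as a complete item here).

Augment with S' → S and build the canonical LR(0) collection (I0 = CLOSURE({[S' → . S]}), then GOTO on every symbol after a dot until no new states appear). It has 13 states:
  I0: { [A → . / C], [A → . / num E], [S → . /], [S → . A num E], [S' → . S] }  — shift
  I1: { [A → / . C], [A → / . num E], [C → . /], [S → / .] }  — shift, reduce
  I2: { [S → A . num E] }  — shift
  I3: { [S' → S .] }  — accept
  I4: { [A → . / C], [A → . / num E], [E → . A S], [S → A num . E] }  — shift
  I5: { [A → / . C], [A → / . num E], [C → . /] }  — shift
  I6: { [A → . / C], [A → . / num E], [E → A . S], [S → . /], [S → . A num E] }  — shift
  I7: { [S → A num E .] }  — reduce
  I8: { [E → A S .] }  — reduce
  I9: { [C → / .] }  — reduce
  I10: { [A → / C .] }  — reduce
  I11: { [A → . / C], [A → . / num E], [A → / num . E], [E → . A S] }  — shift
  I12: { [A → / num E .] }  — reduce

Conflict in state I1:
  Shift-reduce conflict between [S → / .] and [A → / . num E]
So the grammar is NOT LR(0).

Answer: No. Shift-reduce conflict between [S → / .] and [A → / . num E]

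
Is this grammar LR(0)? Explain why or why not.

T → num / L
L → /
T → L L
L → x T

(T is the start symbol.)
Augment with T' → T and build the canonical LR(0) collection (I0 = CLOSURE({[T' → . T]}), then GOTO on every symbol after a dot until no new states appear). It has 10 states:
  I0: { [L → . /], [L → . x T], [T → . L L], [T → . num / L], [T' → . T] }  — shift
  I1: { [L → / .] }  — reduce
  I2: { [L → . /], [L → . x T], [T → L . L] }  — shift
  I3: { [T' → T .] }  — accept
  I4: { [T → num . / L] }  — shift
  I5: { [L → . /], [L → . x T], [L → x . T], [T → . L L], [T → . num / L] }  — shift
  I6: { [L → x T .] }  — reduce
  I7: { [L → . /], [L → . x T], [T → num / . L] }  — shift
  I8: { [T → num / L .] }  — reduce
  I9: { [T → L L .] }  — reduce

Every state is either a pure shift/goto state or contains exactly one complete item and nothing to shift — no conflicts. The grammar is LR(0).

Answer: Yes, the grammar is LR(0)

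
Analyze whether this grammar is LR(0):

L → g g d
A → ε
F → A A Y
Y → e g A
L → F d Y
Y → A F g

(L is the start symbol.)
A grammar is LR(0) if no state in the canonical LR(0) collection has:
  - both a shift item (dot before a terminal) and a complete item (shift-reduce conflict), or
  - two or more complete items (reduce-reduce conflict; the accept item [L' → L .] counts as a complete item here).

Augment with L' → L and build the canonical LR(0) collection (I0 = CLOSURE({[L' → . L]}), then GOTO on every symbol after a dot until no new states appear). It has 17 states:
  I0: { [A → .], [F → . A A Y], [L → . F d Y], [L → . g g d], [L' → . L] }  — shift, reduce
  I1: { [A → .], [F → A . A Y] }  — reduce
  I2: { [L → F . d Y] }  — shift
  I3: { [L' → L .] }  — accept
  I4: { [L → g . g d] }  — shift
  I5: { [L → g g . d] }  — shift
  I6: { [L → g g d .] }  — reduce
  I7: { [A → .], [L → F d . Y], [Y → . A F g], [Y → . e g A] }  — shift, reduce
  I8: { [A → .], [F → . A A Y], [Y → A . F g] }  — reduce
  I9: { [L → F d Y .] }  — reduce
  I10: { [Y → e . g A] }  — shift
  I11: { [A → .], [Y → e g . A] }  — reduce
  I12: { [Y → e g A .] }  — reduce
  I13: { [Y → A F . g] }  — shift
  I14: { [Y → A F g .] }  — reduce
  I15: { [A → .], [F → A A . Y], [Y → . A F g], [Y → . e g A] }  — shift, reduce
  I16: { [F → A A Y .] }  — reduce

Conflict in state I0:
  Shift-reduce conflict between [A → .] and [L → . g g d]
So the grammar is NOT LR(0).

Answer: No. Shift-reduce conflict between [A → .] and [L → . g g d]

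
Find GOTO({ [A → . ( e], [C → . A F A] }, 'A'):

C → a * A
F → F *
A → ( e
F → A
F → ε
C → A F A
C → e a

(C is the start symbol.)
{ [A → . ( e], [C → A . F A], [F → . A], [F → . F *], [F → .] }

GOTO(I, 'A') = CLOSURE({ [A → αX.β] : [A → α.Xβ] ∈ I, X = 'A' })

Items with dot before 'A', with the dot advanced:
  [C → . A F A] → [C → A . F A]
Closure of the advanced items:
  [C → A . F A] has the dot before F: add [F → . F *], [F → . A], [F → .]
  [F → . A] has the dot before A: add [A → . ( e]

GOTO = { [A → . ( e], [C → A . F A], [F → . A], [F → . F *], [F → .] }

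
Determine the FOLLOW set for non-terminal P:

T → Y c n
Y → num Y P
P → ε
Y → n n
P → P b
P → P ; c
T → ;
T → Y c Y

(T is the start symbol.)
In Y → num Y P: P is at the end, add FOLLOW(Y)
In P → P b: P is followed by b, add FIRST(b) \ {ε} = { 'b' }
In P → P ; c: P is followed by ';' c, add FIRST(';' c) \ {ε} = { ';' }

The FOLLOW sets referred to above (computed the same way, to a fixed point):
  FOLLOW(Y) = { $, ';', 'b', 'c' }

Taking the union: FOLLOW(P) = { $, ';', 'b', 'c' }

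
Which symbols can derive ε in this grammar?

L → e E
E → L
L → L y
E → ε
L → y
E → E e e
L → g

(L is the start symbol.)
A non-terminal is nullable if it can derive ε (the empty string): either it has an ε-production, or it has a production whose right-hand side consists entirely of nullable non-terminals.

ε-productions: E → ε
So E is immediately nullable.
No further non-terminal can be added: every production for the remaining non-terminals contains a terminal or a non-nullable non-terminal.
Nullable = { 'E' }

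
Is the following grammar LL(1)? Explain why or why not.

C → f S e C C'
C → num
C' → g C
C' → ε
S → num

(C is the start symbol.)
Relevant sets:
  FOLLOW(C') = { $, 'g' }

For C:
  PREDICT(C → f S e C C') = { 'f' }
  PREDICT(C → num) = { 'num' }
For C':
  PREDICT(C' → g C) = { 'g' }
  PREDICT(C' → ε) = { $, 'g' }
S has a single production, so nothing to check there.

Conflict found: Predict set conflict for C': { 'g' }
The grammar is NOT LL(1).

Answer: No. Predict set conflict for C': { 'g' }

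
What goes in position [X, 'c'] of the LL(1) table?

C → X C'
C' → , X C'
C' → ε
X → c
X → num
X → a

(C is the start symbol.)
To find M[X, 'c'], we find productions for X where 'c' is in the predict set (PREDICT(N → α) = (FIRST(α) \ {ε}) ∪ (FOLLOW(N) if α ⇒* ε)).

X → c: PREDICT = { 'c' }
  'c' is in predict set, so this production goes in M[X, 'c']
X → num: PREDICT = { 'num' }
X → a: PREDICT = { 'a' }

M[X, 'c'] = X → c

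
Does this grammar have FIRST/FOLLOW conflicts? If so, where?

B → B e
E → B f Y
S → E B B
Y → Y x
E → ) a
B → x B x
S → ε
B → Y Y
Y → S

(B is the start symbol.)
Yes. B → B e with FOLLOW(B) on { ')', 'e', 'f', 'x' }; B → x B x with FOLLOW(B) on { 'x' }; S → E B B with FOLLOW(S) on { ')', 'e', 'f', 'x' }; Y → Y x with FOLLOW(Y) on { ')', 'e', 'f', 'x' }

A FIRST/FOLLOW conflict occurs when a non-terminal N has a nullable alternative N → β (β ⇒* ε) and another alternative N → α with FIRST(α) ∩ FOLLOW(N) ≠ ∅: on such a lookahead the parser cannot decide between expanding α and letting N vanish via β.

Nullable non-terminals: B, S, Y.
FIRST sets used below: FIRST(B) = { ')', 'e', 'f', 'x', ε }, FIRST(Y) = { ')', 'e', 'f', 'x', ε }, FIRST(E) = { ')', 'e', 'f', 'x' }, FIRST(S) = { ')', 'e', 'f', 'x', ε }

B: nullable alternative(s) B → Y Y; FOLLOW(B) = { $, ')', 'e', 'f', 'x' }
  B → B e: FIRST \ {ε} = { ')', 'e', 'f', 'x' } — overlaps FOLLOW(B) on { ')', 'e', 'f', 'x' }: CONFLICT
  B → x B x: FIRST \ {ε} = { 'x' } — overlaps FOLLOW(B) on { 'x' }: CONFLICT
  B → Y Y: FIRST \ {ε} = { ')', 'e', 'f', 'x' } — this is the only nullable alternative, skip

S: nullable alternative(s) S → ε; FOLLOW(S) = { $, ')', 'e', 'f', 'x' }
  S → E B B: FIRST \ {ε} = { ')', 'e', 'f', 'x' } — overlaps FOLLOW(S) on { ')', 'e', 'f', 'x' }: CONFLICT
  S → ε: FIRST \ {ε} = { } — this is the only nullable alternative, skip

Y: nullable alternative(s) Y → S; FOLLOW(Y) = { $, ')', 'e', 'f', 'x' }
  Y → Y x: FIRST \ {ε} = { ')', 'e', 'f', 'x' } — overlaps FOLLOW(Y) on { ')', 'e', 'f', 'x' }: CONFLICT
  Y → S: FIRST \ {ε} = { ')', 'e', 'f', 'x' } — this is the only nullable alternative, skip

E has no nullable alternative, so no FIRST/FOLLOW check is needed there.

So the grammar has 4 FIRST/FOLLOW conflicts (marked CONFLICT above).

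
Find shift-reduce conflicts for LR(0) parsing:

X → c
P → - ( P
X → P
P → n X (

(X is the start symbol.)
No shift-reduce conflicts

Augment with X' → X and build the canonical LR(0) collection (I0 = CLOSURE({[X' → . X]}), then GOTO on every symbol after a dot until no new states appear). It has 10 states:
  I0: { [P → . - ( P], [P → . n X (], [X → . P], [X → . c], [X' → . X] }  — shift
  I1: { [P → - . ( P] }  — shift
  I2: { [X → P .] }  — reduce
  I3: { [X' → X .] }  — accept
  I4: { [X → c .] }  — reduce
  I5: { [P → . - ( P], [P → . n X (], [P → n . X (], [X → . P], [X → . c] }  — shift
  I6: { [P → n X . (] }  — shift
  I7: { [P → n X ( .] }  — reduce
  I8: { [P → - ( . P], [P → . - ( P], [P → . n X (] }  — shift
  I9: { [P → - ( P .] }  — reduce

No state contains both a complete item and a shift item.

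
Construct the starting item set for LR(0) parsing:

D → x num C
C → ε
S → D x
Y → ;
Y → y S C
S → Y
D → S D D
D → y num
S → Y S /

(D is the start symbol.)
First, augment the grammar with D' → D
I₀ = CLOSURE({ [D' → . D] }):
  [D' → . D] has the dot before D: add [D → . x num C], [D → . S D D], [D → . y num]
  [D → . S D D] has the dot before S: add [S → . D x], [S → . Y], [S → . Y S /]
  [S → . Y] has the dot before Y: add [Y → . ;], [Y → . y S C]
No further items can be added.

I₀ = { [D → . S D D], [D → . x num C], [D → . y num], [D' → . D], [S → . D x], [S → . Y S /], [S → . Y], [Y → . ;], [Y → . y S C] }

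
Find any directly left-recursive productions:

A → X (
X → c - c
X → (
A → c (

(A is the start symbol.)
No direct left recursion

A → X (: starts with X
X → c - c: starts with c
X → (: starts with '('
A → c (: starts with c

No direct left recursion found.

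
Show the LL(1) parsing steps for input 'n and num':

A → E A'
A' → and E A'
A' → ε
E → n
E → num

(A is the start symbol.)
LL(1) parsing maintains a stack (initially the start symbol over $) and the input. At each step: if the stack top is a terminal, match it against the current input token; if it is a non-terminal N, replace it with the RHS of M[N, lookahead] (the unique production whose predict set contains the lookahead).

Stack is shown with the top on the left.

Stack       Input        Action
-------------------------------
A $         n and num $  output A → E A'
E A' $      n and num $  output E → n
n A' $      n and num $  match 'n'
A' $        and num $    output A' → and E A'
and E A' $  and num $    match 'and'
E A' $      num $        output E → num
num A' $    num $        match 'num'
A' $        $            output A' → ε
$           $            accept

The string is accepted.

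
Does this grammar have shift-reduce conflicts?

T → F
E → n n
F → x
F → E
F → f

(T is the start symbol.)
No shift-reduce conflicts

Augment with T' → T and build the canonical LR(0) collection (I0 = CLOSURE({[T' → . T]}), then GOTO on every symbol after a dot until no new states appear). It has 8 states:
  I0: { [E → . n n], [F → . E], [F → . f], [F → . x], [T → . F], [T' → . T] }  — shift
  I1: { [F → E .] }  — reduce
  I2: { [T → F .] }  — reduce
  I3: { [T' → T .] }  — accept
  I4: { [F → f .] }  — reduce
  I5: { [E → n . n] }  — shift
  I6: { [F → x .] }  — reduce
  I7: { [E → n n .] }  — reduce

No state contains both a complete item and a shift item.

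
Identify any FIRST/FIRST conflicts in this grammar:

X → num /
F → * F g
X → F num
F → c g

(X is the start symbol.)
A FIRST/FIRST conflict occurs when two productions N → α and N → β for the same non-terminal have FIRST(α) ∩ FIRST(β) ≠ ∅ (with ε ∈ FIRST of a nullable right-hand side, so two nullable alternatives also conflict).

FIRST sets of the non-terminals at (or reachable through a nullable prefix from) the front of some alternative:
  FIRST(F) = { '*', 'c' }

Productions for X:
  X → num /: FIRST = { 'num' }
  X → F num: FIRST = { '*', 'c' }
Productions for F:
  F → * F g: FIRST = { '*' }
  F → c g: FIRST = { 'c' }

All alternatives of each non-terminal have pairwise disjoint FIRST sets.

Answer: No FIRST/FIRST conflicts.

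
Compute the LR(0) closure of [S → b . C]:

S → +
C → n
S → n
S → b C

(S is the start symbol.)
{ [C → . n], [S → b . C] }

To compute CLOSURE, for each item [A → α.Bβ] where B is a non-terminal, add [B → .γ] for all productions B → γ; repeat for the newly added items until nothing changes.

Start with: [S → b . C]
  [S → b . C] has the dot before C: add [C → . n]
No further items can be added.

CLOSURE = { [C → . n], [S → b . C] }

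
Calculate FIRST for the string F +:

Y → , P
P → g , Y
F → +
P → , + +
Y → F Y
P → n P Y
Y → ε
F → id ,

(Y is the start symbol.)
FIRST sets of the non-terminals involved (from the grammar, by fixed-point iteration):
  FIRST(F) = { '+', 'id' }

To compute FIRST(F +), process the symbols left to right:
Symbol F is a non-terminal. Add FIRST(F) \ {ε} = { '+', 'id' }
F is not nullable (ε ∉ FIRST(F)), so stop here.
FIRST(F +) = { '+', 'id' }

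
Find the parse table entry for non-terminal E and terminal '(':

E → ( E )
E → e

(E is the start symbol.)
To find M[E, '('], we find productions for E where '(' is in the predict set (PREDICT(N → α) = (FIRST(α) \ {ε}) ∪ (FOLLOW(N) if α ⇒* ε)).

E → ( E ): PREDICT = { '(' }
  '(' is in predict set, so this production goes in M[E, '(']
E → e: PREDICT = { 'e' }

M[E, '('] = E → ( E )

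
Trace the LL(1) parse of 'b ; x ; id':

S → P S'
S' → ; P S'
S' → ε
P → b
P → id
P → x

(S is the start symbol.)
Stack is shown with the top on the left.

Stack     Input         Action
------------------------------
S $       b ; x ; id $  output S → P S'
P S' $    b ; x ; id $  output P → b
b S' $    b ; x ; id $  match 'b'
S' $      ; x ; id $    output S' → ; P S'
; P S' $  ; x ; id $    match ';'
P S' $    x ; id $      output P → x
x S' $    x ; id $      match 'x'
S' $      ; id $        output S' → ; P S'
; P S' $  ; id $        match ';'
P S' $    id $          output P → id
id S' $   id $          match 'id'
S' $      $             output S' → ε
$         $             accept

The string is accepted.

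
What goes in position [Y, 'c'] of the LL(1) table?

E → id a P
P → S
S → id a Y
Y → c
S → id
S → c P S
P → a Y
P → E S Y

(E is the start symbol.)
Y → c

To find M[Y, 'c'], we find productions for Y where 'c' is in the predict set (PREDICT(N → α) = (FIRST(α) \ {ε}) ∪ (FOLLOW(N) if α ⇒* ε)).

Y → c: PREDICT = { 'c' }
  'c' is in predict set, so this production goes in M[Y, 'c']

M[Y, 'c'] = Y → c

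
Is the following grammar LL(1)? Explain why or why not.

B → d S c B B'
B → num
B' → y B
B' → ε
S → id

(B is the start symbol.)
A grammar is LL(1) if for each non-terminal N with multiple productions, the predict sets of those productions are pairwise disjoint, where PREDICT(N → α) = (FIRST(α) \ {ε}) ∪ (FOLLOW(N) if α ⇒* ε).

Relevant sets:
  FOLLOW(B') = { $, 'y' }

For B:
  PREDICT(B → d S c B B') = { 'd' }
  PREDICT(B → num) = { 'num' }
For B':
  PREDICT(B' → y B) = { 'y' }
  PREDICT(B' → ε) = { $, 'y' }
S has a single production, so nothing to check there.

Conflict found: Predict set conflict for B': { 'y' }
The grammar is NOT LL(1).

Answer: No. Predict set conflict for B': { 'y' }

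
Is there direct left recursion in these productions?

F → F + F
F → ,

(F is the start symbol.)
Yes, F is left-recursive

F → F + F: LEFT RECURSIVE (starts with F)
F → ,: starts with ','

The grammar has direct left recursion on: F.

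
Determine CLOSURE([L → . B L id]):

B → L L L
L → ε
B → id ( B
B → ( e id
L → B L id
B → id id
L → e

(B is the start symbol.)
To compute CLOSURE, for each item [A → α.Bβ] where B is a non-terminal, add [B → .γ] for all productions B → γ; repeat for the newly added items until nothing changes.

Start with: [L → . B L id]
  [L → . B L id] has the dot before B: add [B → . L L L], [B → . id ( B], [B → . ( e id], [B → . id id]
  [B → . L L L] has the dot before L: add [L → .], [L → . e]
No further items can be added.

CLOSURE = { [B → . ( e id], [B → . L L L], [B → . id ( B], [B → . id id], [L → . B L id], [L → . e], [L → .] }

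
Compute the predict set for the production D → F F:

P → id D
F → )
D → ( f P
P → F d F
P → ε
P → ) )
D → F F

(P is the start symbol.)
{ ')' }

PREDICT(D → F F) = (FIRST(RHS) \ {ε}) ∪ (FOLLOW(D) if ε ∈ FIRST(RHS), i.e. RHS ⇒* ε)
FIRST(F) = { ')' }
FIRST(F F) = { ')' }
ε ∉ FIRST(F F), so FOLLOW(D) is not added.
PREDICT(D → F F) = { ')' }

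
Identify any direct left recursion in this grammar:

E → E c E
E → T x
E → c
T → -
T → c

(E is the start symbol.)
Yes, E is left-recursive

Direct left recursion occurs when N → N α for some non-terminal N (the right-hand side begins with the left-hand side itself).

E → E c E: LEFT RECURSIVE (starts with E)
E → T x: starts with T
E → c: starts with c
T → -: starts with '-'
T → c: starts with c

The grammar has direct left recursion on: E.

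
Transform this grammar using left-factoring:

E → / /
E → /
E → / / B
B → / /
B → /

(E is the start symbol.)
Left-factoring transforms A → αβ₁ | αβ₂ into A → αA' and A' → β₁ | β₂
(α is the longest common prefix among the alternatives). Repeat until
no nonterminal has two alternatives with a common prefix.

Round 1: E has alternatives sharing prefix '/'. Introduce E': E → / E'
  Add: E' → /
  Add: E' → ε
  Add: E' → / B

Round 2: E' has alternatives sharing prefix '/'. Introduce E'': E' → / E''
  Add: E'' → ε
  Add: E'' → B

Round 3: B has alternatives sharing prefix '/'. Introduce B': B → / B'
  Add: B' → /
  Add: B' → ε

No remaining common prefixes — done.

Resulting grammar:
E → / E'
E' → / E''
E'' → ε
E'' → B
E' → ε
B → / B'
B' → /
B' → ε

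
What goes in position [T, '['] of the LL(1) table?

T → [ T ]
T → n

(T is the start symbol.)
To find M[T, '['], we find productions for T where '[' is in the predict set (PREDICT(N → α) = (FIRST(α) \ {ε}) ∪ (FOLLOW(N) if α ⇒* ε)).

T → [ T ]: PREDICT = { '[' }
  '[' is in predict set, so this production goes in M[T, '[']
T → n: PREDICT = { 'n' }

M[T, '['] = T → [ T ]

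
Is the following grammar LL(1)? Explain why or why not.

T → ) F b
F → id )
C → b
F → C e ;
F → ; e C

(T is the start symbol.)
Yes, the grammar is LL(1).

A grammar is LL(1) if for each non-terminal N with multiple productions, the predict sets of those productions are pairwise disjoint, where PREDICT(N → α) = (FIRST(α) \ {ε}) ∪ (FOLLOW(N) if α ⇒* ε).

Relevant sets:
  FIRST(C) = { 'b' }

For F:
  PREDICT(F → id ')') = { 'id' }
  PREDICT(F → C e ';') = { 'b' }
  PREDICT(F → ';' e C) = { ';' }
T, C have a single production, so nothing to check there.

All predict sets are disjoint. The grammar IS LL(1).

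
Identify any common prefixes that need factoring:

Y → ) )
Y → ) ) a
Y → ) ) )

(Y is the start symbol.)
Left-factoring is needed when two productions for the same non-terminal
share a common prefix on the right-hand side.

Productions for Y:
  Y → ) )
  Y → ) ) a
  Y → ) ) )

Found common prefix ') )' in productions for Y

Answer: Yes, Y has productions with common prefix ') )'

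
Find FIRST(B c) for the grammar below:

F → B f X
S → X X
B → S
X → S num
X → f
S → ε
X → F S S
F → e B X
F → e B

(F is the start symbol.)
{ 'c', 'e', 'f', 'num' }

FIRST sets of the non-terminals involved (from the grammar, by fixed-point iteration):
  FIRST(B) = { 'e', 'f', 'num', ε }

To compute FIRST(B c), process the symbols left to right:
Symbol B is a non-terminal. Add FIRST(B) \ {ε} = { 'e', 'f', 'num' }
B is nullable (ε ∈ FIRST(B)), continue to the next symbol.
Symbol c is a terminal. Add 'c' and stop.
FIRST(B c) = { 'c', 'e', 'f', 'num' }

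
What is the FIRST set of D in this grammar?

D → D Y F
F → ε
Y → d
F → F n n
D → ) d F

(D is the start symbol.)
{ ')' }

From D → D Y F:
  - D is the symbol being defined: contributes nothing new
    D is not nullable, so stop
From D → ) d F:
  - ')' is a terminal: add ')' and stop

Collecting: FIRST(D) = { ')' }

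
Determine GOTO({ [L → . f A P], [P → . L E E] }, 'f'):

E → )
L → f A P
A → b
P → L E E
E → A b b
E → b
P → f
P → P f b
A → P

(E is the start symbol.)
GOTO(I, 'f') = CLOSURE({ [A → αX.β] : [A → α.Xβ] ∈ I, X = 'f' })

Items with dot before 'f', with the dot advanced:
  [L → . f A P] → [L → f . A P]
Closure of the advanced items:
  [L → f . A P] has the dot before A: add [A → . b], [A → . P]
  [A → . P] has the dot before P: add [P → . L E E], [P → . f], [P → . P f b]
  [P → . L E E] has the dot before L: add [L → . f A P]

GOTO = { [A → . P], [A → . b], [L → . f A P], [L → f . A P], [P → . L E E], [P → . P f b], [P → . f] }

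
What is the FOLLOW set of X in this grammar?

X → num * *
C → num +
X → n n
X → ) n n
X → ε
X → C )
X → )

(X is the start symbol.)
{ $ }

X is the start symbol, so $ ∈ FOLLOW(X).
X does not occur on any right-hand side.

Taking the union: FOLLOW(X) = { $ }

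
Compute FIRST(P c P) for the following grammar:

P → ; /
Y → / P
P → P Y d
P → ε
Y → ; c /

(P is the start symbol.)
{ '/', ';', 'c' }

FIRST sets of the non-terminals involved (from the grammar, by fixed-point iteration):
  FIRST(P) = { '/', ';', ε }

To compute FIRST(P c P), process the symbols left to right:
Symbol P is a non-terminal. Add FIRST(P) \ {ε} = { '/', ';' }
P is nullable (ε ∈ FIRST(P)), continue to the next symbol.
Symbol c is a terminal. Add 'c' and stop.
FIRST(P c P) = { '/', ';', 'c' }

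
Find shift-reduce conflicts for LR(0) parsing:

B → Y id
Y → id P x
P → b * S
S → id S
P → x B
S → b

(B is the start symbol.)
A shift-reduce conflict occurs when an LR(0) state has both:
  - a complete (reduce) item [A → α .] (dot at the end), and
  - a shift item [B → β . c γ] (dot before a terminal).

Augment with B' → B and build the canonical LR(0) collection (I0 = CLOSURE({[B' → . B]}), then GOTO on every symbol after a dot until no new states appear). It has 15 states:
  I0: { [B → . Y id], [B' → . B], [Y → . id P x] }  — shift
  I1: { [B' → B .] }  — accept
  I2: { [B → Y . id] }  — shift
  I3: { [P → . b * S], [P → . x B], [Y → id . P x] }  — shift
  I4: { [Y → id P . x] }  — shift
  I5: { [P → b . * S] }  — shift
  I6: { [B → . Y id], [P → x . B], [Y → . id P x] }  — shift
  I7: { [P → x B .] }  — reduce
  I8: { [P → b * . S], [S → . b], [S → . id S] }  — shift
  I9: { [P → b * S .] }  — reduce
  I10: { [S → b .] }  — reduce
  I11: { [S → . b], [S → . id S], [S → id . S] }  — shift
  I12: { [S → id S .] }  — reduce
  I13: { [Y → id P x .] }  — reduce
  I14: { [B → Y id .] }  — reduce

No state contains both a complete item and a shift item.

Answer: No shift-reduce conflicts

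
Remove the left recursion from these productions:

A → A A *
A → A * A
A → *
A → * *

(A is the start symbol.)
A → * A'
A → * * A'
A' → A * A'
A' → * A A'
A' → ε

A is directly left-recursive. The standard transformation for
  A → A α₁ | ... | A α_m | β₁ | ... | β_n
is
  A  → β₁ A' | ... | β_n A'
  A' → α₁ A' | ... | α_m A' | ε

A → * becomes A → * A'
A → * * becomes A → * * A'
A → A A * becomes A' → A * A'
A → A * A becomes A' → * A A'
Add A' → ε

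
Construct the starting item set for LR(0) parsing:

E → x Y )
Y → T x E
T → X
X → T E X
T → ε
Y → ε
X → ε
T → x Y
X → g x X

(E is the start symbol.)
{ [E → . x Y )], [E' → . E] }

First, augment the grammar with E' → E
I₀ = CLOSURE({ [E' → . E] }):
  [E' → . E] has the dot before E: add [E → . x Y )]
No further items can be added.

I₀ = { [E → . x Y )], [E' → . E] }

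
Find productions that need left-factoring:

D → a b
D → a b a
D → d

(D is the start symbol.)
Yes, D has productions with common prefix 'a b'

Left-factoring is needed when two productions for the same non-terminal
share a common prefix on the right-hand side.

Productions for D:
  D → a b
  D → a b a
  D → d

Found common prefix 'a b' in productions for D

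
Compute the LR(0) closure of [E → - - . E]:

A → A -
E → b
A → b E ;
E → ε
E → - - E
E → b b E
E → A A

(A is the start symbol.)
Start with: [E → - - . E]
  [E → - - . E] has the dot before E: add [E → . b], [E → .], [E → . - - E], [E → . b b E], [E → . A A]
  [E → . A A] has the dot before A: add [A → . A -], [A → . b E ;]
No further items can be added.

CLOSURE = { [A → . A -], [A → . b E ;], [E → - - . E], [E → . - - E], [E → . A A], [E → . b b E], [E → . b], [E → .] }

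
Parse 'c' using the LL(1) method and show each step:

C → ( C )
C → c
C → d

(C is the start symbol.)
LL(1) parsing maintains a stack (initially the start symbol over $) and the input. At each step: if the stack top is a terminal, match it against the current input token; if it is a non-terminal N, replace it with the RHS of M[N, lookahead] (the unique production whose predict set contains the lookahead).

Stack is shown with the top on the left.

Stack  Input  Action
--------------------
C $    c $    output C → c
c $    c $    match 'c'
$      $      accept

The string is accepted.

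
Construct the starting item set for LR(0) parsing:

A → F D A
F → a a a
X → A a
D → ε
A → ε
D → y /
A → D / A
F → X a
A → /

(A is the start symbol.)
{ [A → . /], [A → . D / A], [A → . F D A], [A → .], [A' → . A], [D → . y /], [D → .], [F → . X a], [F → . a a a], [X → . A a] }

First, augment the grammar with A' → A
I₀ = CLOSURE({ [A' → . A] }):
  [A' → . A] has the dot before A: add [A → . F D A], [A → .], [A → . D / A], [A → . /]
  [A → . F D A] has the dot before F: add [F → . a a a], [F → . X a]
  [A → . D / A] has the dot before D: add [D → .], [D → . y /]
  [F → . X a] has the dot before X: add [X → . A a]
No further items can be added.

I₀ = { [A → . /], [A → . D / A], [A → . F D A], [A → .], [A' → . A], [D → . y /], [D → .], [F → . X a], [F → . a a a], [X → . A a] }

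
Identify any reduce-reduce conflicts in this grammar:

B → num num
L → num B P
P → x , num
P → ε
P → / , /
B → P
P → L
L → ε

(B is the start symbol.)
Yes — I0: [L → .] vs [P → .]; I5: [L → .] vs [P → .]; I9: [L → .] vs [P → .]; I10: [B → num num .] vs [L → .]; I12: [L → .] vs [P → .]

A reduce-reduce conflict occurs when an LR(0) state has two complete items [A → α .] and [B → β .] — both call for a reduction, and with no lookahead the parser cannot choose between them.

Augment with B' → B and build the canonical LR(0) collection (I0 = CLOSURE({[B' → . B]}), then GOTO on every symbol after a dot until no new states appear). It has 15 states:
  I0: { [B → . P], [B → . num num], [B' → . B], [L → . num B P], [L → .], [P → . / , /], [P → . L], [P → . x , num], [P → .] }  — shift, 2 reduces
  I1: { [P → / . , /] }  — shift
  I2: { [B' → B .] }  — accept
  I3: { [P → L .] }  — reduce
  I4: { [B → P .] }  — reduce
  I5: { [B → . P], [B → . num num], [B → num . num], [L → . num B P], [L → .], [L → num . B P], [P → . / , /], [P → . L], [P → . x , num], [P → .] }  — shift, 2 reduces
  I6: { [P → x . , num] }  — shift
  I7: { [P → x , . num] }  — shift
  I8: { [P → x , num .] }  — reduce
  I9: { [L → . num B P], [L → .], [L → num B . P], [P → . / , /], [P → . L], [P → . x , num], [P → .] }  — shift, 2 reduces
  I10: { [B → . P], [B → . num num], [B → num . num], [B → num num .], [L → . num B P], [L → .], [L → num . B P], [P → . / , /], [P → . L], [P → . x , num], [P → .] }  — shift, 3 reduces
  I11: { [L → num B P .] }  — reduce
  I12: { [B → . P], [B → . num num], [L → . num B P], [L → .], [L → num . B P], [P → . / , /], [P → . L], [P → . x , num], [P → .] }  — shift, 2 reduces
  I13: { [P → / , . /] }  — shift
  I14: { [P → / , / .] }  — reduce

I0 contains complete items [L → .], [P → .] — reduce-reduce conflict.
I5 contains complete items [L → .], [P → .] — reduce-reduce conflict.
I9 contains complete items [L → .], [P → .] — reduce-reduce conflict.
I10 contains complete items [B → num num .], [L → .], [P → .] — reduce-reduce conflict.
I12 contains complete items [L → .], [P → .] — reduce-reduce conflict.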